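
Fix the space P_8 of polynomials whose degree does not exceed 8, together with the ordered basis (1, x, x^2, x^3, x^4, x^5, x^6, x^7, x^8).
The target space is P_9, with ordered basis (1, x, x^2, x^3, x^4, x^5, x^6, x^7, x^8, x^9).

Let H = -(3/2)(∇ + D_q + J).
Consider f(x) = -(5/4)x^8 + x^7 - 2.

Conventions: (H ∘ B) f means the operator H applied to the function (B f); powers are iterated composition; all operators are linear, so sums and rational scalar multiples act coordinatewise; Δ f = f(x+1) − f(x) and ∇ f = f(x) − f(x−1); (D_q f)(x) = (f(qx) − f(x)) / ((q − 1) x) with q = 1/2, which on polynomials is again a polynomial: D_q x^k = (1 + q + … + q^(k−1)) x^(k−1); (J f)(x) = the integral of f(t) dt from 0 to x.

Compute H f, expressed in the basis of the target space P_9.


the result is g(x) = (5/24)x^9 - (3/16)x^8 + (19185/1024)x^7 - (8445/128)x^6 + (273/2)x^5 - (735/4)x^4 + (315/2)x^3 - 84x^2 + (57/2)x - 27/8

∇ f = -10x^7 + 42x^6 - 91x^5 + (245/2)x^4 - 105x^3 + 56x^2 - 17x + 9/4
D_q f = -(1275/512)x^7 + (127/64)x^6
J f = -(5/36)x^9 + (1/8)x^8 - 2x
(∇ + D_q + J) f = -(5/36)x^9 + (1/8)x^8 - (6395/512)x^7 + (2815/64)x^6 - 91x^5 + (245/2)x^4 - 105x^3 + 56x^2 - 19x + 9/4
(-(3/2)(∇ + D_q + J)) f = (5/24)x^9 - (3/16)x^8 + (19185/1024)x^7 - (8445/128)x^6 + (273/2)x^5 - (735/4)x^4 + (315/2)x^3 - 84x^2 + (57/2)x - 27/8


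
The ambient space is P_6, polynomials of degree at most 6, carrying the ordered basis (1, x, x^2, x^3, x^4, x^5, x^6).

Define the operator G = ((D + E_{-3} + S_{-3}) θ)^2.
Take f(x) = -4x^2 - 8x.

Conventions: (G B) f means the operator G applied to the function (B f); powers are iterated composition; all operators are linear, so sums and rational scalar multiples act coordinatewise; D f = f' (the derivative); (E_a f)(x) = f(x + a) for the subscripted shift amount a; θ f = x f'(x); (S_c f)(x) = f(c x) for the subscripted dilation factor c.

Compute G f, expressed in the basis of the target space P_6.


the result is g(x) = -1600x^2 + 544x - 1536

θ f = -8x^2 - 8x
D θ f = -16x - 8
E_{-3} θ f = -8x^2 + 40x - 48
S_{-3} θ f = -72x^2 + 24x
(D + E_{-3} + S_{-3}) θ f = -80x^2 + 48x - 56
θ ((D + E_{-3} + S_{-3}) θ) f = -160x^2 + 48x
D θ ((D + E_{-3} + S_{-3}) θ) f = -320x + 48
E_{-3} θ ((D + E_{-3} + S_{-3}) θ) f = -160x^2 + 1008x - 1584
S_{-3} θ ((D + E_{-3} + S_{-3}) θ) f = -1440x^2 - 144x
(D + E_{-3} + S_{-3}) θ ((D + E_{-3} + S_{-3}) θ) f = -1600x^2 + 544x - 1536


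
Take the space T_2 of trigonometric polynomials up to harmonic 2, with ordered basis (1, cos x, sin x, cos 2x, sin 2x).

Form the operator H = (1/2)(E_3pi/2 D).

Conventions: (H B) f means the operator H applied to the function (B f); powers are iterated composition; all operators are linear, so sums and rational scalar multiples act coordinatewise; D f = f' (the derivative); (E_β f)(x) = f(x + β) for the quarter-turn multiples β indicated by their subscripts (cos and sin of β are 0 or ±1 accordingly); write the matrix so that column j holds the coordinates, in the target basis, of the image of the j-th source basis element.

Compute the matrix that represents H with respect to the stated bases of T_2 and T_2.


the matrix is [[0, 0, 0, 0, 0]; [0, 1/2, 0, 0, 0]; [0, 0, 1/2, 0, 0]; [0, 0, 0, 0, -1]; [0, 0, 0, 1, 0]] (rows listed top to bottom)

image of 1: 0
image of cos x: (1/2)cos x
image of sin x: (1/2)sin x
image of cos 2x: sin 2x
image of sin 2x: -cos 2x
each image's coordinates form column j of the matrix


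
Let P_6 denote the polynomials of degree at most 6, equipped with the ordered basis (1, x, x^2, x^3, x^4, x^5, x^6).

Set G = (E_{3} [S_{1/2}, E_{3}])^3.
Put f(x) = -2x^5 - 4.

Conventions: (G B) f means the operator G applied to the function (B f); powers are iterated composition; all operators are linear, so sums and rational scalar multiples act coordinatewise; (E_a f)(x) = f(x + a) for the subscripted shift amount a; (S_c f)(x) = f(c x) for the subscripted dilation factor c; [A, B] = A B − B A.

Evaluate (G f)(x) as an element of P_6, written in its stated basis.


g(x) = -(405/512)x^2 - (42525/512)x - 280665/128

E_{3} f = -2x^5 - 30x^4 - 180x^3 - 540x^2 - 810x - 490
S_{1/2} E_{3} f = -(1/16)x^5 - (15/8)x^4 - (45/2)x^3 - 135x^2 - 405x - 490
S_{1/2} f = -(1/16)x^5 - 4
E_{3} S_{1/2} f = -(1/16)x^5 - (15/16)x^4 - (45/8)x^3 - (135/8)x^2 - (405/16)x - 307/16
[S_{1/2}, E_{3}] f = -(15/16)x^4 - (135/8)x^3 - (945/8)x^2 - (6075/16)x - 7533/16
E_{3} [S_{1/2}, E_{3}] f = -(15/16)x^4 - (225/8)x^3 - (2565/8)x^2 - (26325/16)x - 51273/16
E_{3} (E_{3} [S_{1/2}, E_{3}]) f = -(15/16)x^4 - (315/8)x^3 - (4995/8)x^2 - (70875/16)x - 189783/16
S_{1/2} E_{3} (E_{3} [S_{1/2}, E_{3}]) f = -(15/256)x^4 - (315/64)x^3 - (4995/32)x^2 - (70875/32)x - 189783/16
S_{1/2} (E_{3} [S_{1/2}, E_{3}]) f = -(15/256)x^4 - (225/64)x^3 - (2565/32)x^2 - (26325/32)x - 51273/16
E_{3} S_{1/2} (E_{3} [S_{1/2}, E_{3}]) f = -(15/256)x^4 - (135/32)x^3 - (14715/128)x^2 - (44955/32)x - 1662363/256
[S_{1/2}, E_{3}] (E_{3} [S_{1/2}, E_{3}]) f = -(45/64)x^3 - (5265/128)x^2 - 810x - 1374165/256
E_{3} [S_{1/2}, E_{3}] (E_{3} [S_{1/2}, E_{3}]) f = -(45/64)x^3 - (6075/128)x^2 - (34425/32)x - 2095875/256
E_{3} (E_{3} [S_{1/2}, E_{3}]) (E_{3} [S_{1/2}, E_{3}]) f = -(45/64)x^3 - (6885/128)x^2 - (44145/32)x - 3036285/256
S_{1/2} E_{3} (E_{3} [S_{1/2}, E_{3}]) (E_{3} [S_{1/2}, E_{3}]) f = -(45/512)x^3 - (6885/512)x^2 - (44145/64)x - 3036285/256
S_{1/2} (E_{3} [S_{1/2}, E_{3}]) (E_{3} [S_{1/2}, E_{3}]) f = -(45/512)x^3 - (6075/512)x^2 - (34425/64)x - 2095875/256
E_{3} S_{1/2} (E_{3} [S_{1/2}, E_{3}]) (E_{3} [S_{1/2}, E_{3}]) f = -(45/512)x^3 - (405/32)x^2 - (313065/512)x - 317115/32
[S_{1/2}, E_{3}] (E_{3} [S_{1/2}, E_{3}]) (E_{3} [S_{1/2}, E_{3}]) f = -(405/512)x^2 - (40095/512)x - 499365/256
E_{3} [S_{1/2}, E_{3}] (E_{3} [S_{1/2}, E_{3}]) (E_{3} [S_{1/2}, E_{3}]) f = -(405/512)x^2 - (42525/512)x - 280665/128


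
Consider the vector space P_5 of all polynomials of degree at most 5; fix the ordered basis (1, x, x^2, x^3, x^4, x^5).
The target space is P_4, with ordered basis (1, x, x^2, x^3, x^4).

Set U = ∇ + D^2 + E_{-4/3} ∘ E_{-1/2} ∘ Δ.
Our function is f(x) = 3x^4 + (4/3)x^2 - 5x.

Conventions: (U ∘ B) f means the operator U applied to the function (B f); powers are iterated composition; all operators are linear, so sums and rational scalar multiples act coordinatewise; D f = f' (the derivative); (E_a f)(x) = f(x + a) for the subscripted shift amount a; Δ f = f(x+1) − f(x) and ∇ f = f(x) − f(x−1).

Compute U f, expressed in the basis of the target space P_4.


∇ f = 12x^3 - 18x^2 + (44/3)x - 28/3
D f = 12x^3 + (8/3)x - 5
D D f = 36x^2 + 8/3
Δ f = 12x^3 + 18x^2 + (44/3)x - 2/3
E_{-1/2} Δ f = 12x^3 + (17/3)x - 5
E_{-4/3} E_{-1/2} Δ f = 12x^3 - 48x^2 + (209/3)x - 41
(∇ + D^2 + E_{-4/3} ∘ E_{-1/2} ∘ Δ) f = 24x^3 - 30x^2 + (253/3)x - 143/3

g(x) = 24x^3 - 30x^2 + (253/3)x - 143/3


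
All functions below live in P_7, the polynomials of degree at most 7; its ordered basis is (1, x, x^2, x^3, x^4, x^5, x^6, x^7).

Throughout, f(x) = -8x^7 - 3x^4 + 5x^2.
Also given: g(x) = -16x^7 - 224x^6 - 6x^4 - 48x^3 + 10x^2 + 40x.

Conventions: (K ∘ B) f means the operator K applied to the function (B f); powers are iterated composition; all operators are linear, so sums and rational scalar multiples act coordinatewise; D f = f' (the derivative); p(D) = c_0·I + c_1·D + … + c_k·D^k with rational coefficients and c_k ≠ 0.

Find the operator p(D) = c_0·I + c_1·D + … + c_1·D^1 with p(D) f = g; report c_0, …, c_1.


D^0 f = -8x^7 - 3x^4 + 5x^2
D^1 f = -56x^6 - 12x^3 + 10x
matching coefficients of g against c_0 f + c_1 Df + … from the top degree down determines the c_i
solution: c_0 = 2, c_1 = 4

p(D) = 2·I + 4·D, i.e. c_0 = 2, c_1 = 4


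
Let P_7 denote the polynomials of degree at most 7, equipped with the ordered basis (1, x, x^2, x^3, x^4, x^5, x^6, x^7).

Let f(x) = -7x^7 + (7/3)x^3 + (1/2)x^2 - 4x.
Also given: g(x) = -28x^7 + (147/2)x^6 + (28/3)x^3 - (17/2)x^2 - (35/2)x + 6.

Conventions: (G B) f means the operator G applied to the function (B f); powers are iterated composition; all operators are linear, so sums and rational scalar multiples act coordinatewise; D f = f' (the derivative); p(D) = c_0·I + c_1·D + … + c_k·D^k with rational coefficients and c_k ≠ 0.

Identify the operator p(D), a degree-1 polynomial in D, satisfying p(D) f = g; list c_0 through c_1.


D^0 f = -7x^7 + (7/3)x^3 + (1/2)x^2 - 4x
D^1 f = -49x^6 + 7x^2 + x - 4
matching coefficients of g against c_0 f + c_1 Df + … from the top degree down determines the c_i
solution: c_0 = 4, c_1 = -3/2

p(D) = 4·I − (3/2)·D, i.e. c_0 = 4, c_1 = -3/2


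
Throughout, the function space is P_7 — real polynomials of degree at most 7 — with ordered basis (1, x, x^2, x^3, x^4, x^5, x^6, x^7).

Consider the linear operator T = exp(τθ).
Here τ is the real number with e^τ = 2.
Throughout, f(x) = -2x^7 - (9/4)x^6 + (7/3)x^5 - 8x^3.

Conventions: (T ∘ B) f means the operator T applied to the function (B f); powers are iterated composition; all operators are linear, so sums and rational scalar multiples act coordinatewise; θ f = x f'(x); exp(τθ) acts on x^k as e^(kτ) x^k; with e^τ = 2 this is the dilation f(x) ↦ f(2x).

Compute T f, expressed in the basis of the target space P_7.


the result is g(x) = -256x^7 - 144x^6 + (224/3)x^5 - 64x^3

exp(τθ) x^k = e^(kτ) x^k; with e^τ = 2 this sends x^k to 2^k x^k
x^3 ↦ 8 x^3
x^5 ↦ 32 x^5
x^6 ↦ 64 x^6
x^7 ↦ 128 x^7
applying this coordinatewise to f: exp(τθ) f = -256x^7 - 144x^6 + (224/3)x^5 - 64x^3


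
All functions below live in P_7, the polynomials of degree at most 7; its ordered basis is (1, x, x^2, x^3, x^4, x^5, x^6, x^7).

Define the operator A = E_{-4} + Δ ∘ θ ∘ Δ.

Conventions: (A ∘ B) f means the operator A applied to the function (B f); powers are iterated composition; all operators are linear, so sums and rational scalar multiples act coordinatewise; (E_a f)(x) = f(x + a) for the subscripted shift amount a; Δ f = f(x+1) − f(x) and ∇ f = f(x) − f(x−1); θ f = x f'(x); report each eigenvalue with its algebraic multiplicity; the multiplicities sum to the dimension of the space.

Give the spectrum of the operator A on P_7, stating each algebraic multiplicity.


λ = 1 (multiplicity 8)

image of 1: 1
image of x: x - 4
image of x^2: x^2 - 8x + 18
image of x^3: x^3 - 12x^2 + 60x - 55
image of x^4: x^4 - 16x^3 + 132x^2 - 196x + 284
image of x^5: x^5 - 20x^4 + 240x^3 - 430x^2 + 1490x - 949
image of x^6: x^6 - 24x^5 + 390x^4 - 740x^3 + 4680x^2 - 5514x + 4282
image of x^7: x^7 - 28x^6 + 588x^5 - 1085x^4 + 11410x^3 - 18669x^2 + 30408x - 15943
the matrix is upper triangular; its diagonal is (1, 1, 1, 1, 1, 1, 1, 1)
for a triangular matrix the eigenvalues are the diagonal entries, with algebraic multiplicity their repetition count


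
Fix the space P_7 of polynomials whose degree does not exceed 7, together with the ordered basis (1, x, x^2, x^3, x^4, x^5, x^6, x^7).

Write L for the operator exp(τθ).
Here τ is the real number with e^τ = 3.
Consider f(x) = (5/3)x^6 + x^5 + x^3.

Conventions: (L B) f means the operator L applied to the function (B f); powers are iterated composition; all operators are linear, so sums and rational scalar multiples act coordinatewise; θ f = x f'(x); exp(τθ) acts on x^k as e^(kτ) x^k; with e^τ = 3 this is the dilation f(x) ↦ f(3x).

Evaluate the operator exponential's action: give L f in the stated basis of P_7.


exp(τθ) x^k = e^(kτ) x^k; with e^τ = 3 this sends x^k to 3^k x^k
x^3 ↦ 27 x^3
x^5 ↦ 243 x^5
x^6 ↦ 729 x^6
applying this coordinatewise to f: exp(τθ) f = 1215x^6 + 243x^5 + 27x^3

the image equals g(x) = 1215x^6 + 243x^5 + 27x^3


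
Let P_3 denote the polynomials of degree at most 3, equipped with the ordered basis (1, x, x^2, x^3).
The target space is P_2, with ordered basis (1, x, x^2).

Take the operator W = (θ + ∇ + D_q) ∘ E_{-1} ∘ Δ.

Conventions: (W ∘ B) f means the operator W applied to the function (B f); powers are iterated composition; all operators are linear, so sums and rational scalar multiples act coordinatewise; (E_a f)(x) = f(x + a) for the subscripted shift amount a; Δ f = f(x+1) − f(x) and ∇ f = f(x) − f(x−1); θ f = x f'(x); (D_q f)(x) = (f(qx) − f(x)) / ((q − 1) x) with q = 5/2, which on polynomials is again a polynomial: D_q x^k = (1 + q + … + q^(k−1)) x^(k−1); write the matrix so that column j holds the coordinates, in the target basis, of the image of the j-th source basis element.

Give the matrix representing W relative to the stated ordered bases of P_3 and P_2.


image of 1: 0
image of x: 0
image of x^2: 2x + 4
image of x^3: 6x^2 + (27/2)x - 9
each image's coordinates form column j of the matrix

the matrix is [[0, 0, 4, -9]; [0, 0, 2, 27/2]; [0, 0, 0, 6]] (rows listed top to bottom)


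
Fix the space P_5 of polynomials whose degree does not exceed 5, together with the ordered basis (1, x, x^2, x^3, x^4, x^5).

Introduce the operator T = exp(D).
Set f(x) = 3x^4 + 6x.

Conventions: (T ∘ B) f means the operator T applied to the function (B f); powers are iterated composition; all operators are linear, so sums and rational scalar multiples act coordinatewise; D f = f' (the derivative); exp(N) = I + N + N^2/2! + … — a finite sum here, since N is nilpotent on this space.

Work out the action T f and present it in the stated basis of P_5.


order-1 term: 12x^3 + 6
order-2 term: 18x^2
order-3 term: 12x
order-4 term: 3
the series for exp(D) f terminates at order 4
exp(D) f = 3x^4 + 12x^3 + 18x^2 + 18x + 9

g(x) = 3x^4 + 12x^3 + 18x^2 + 18x + 9


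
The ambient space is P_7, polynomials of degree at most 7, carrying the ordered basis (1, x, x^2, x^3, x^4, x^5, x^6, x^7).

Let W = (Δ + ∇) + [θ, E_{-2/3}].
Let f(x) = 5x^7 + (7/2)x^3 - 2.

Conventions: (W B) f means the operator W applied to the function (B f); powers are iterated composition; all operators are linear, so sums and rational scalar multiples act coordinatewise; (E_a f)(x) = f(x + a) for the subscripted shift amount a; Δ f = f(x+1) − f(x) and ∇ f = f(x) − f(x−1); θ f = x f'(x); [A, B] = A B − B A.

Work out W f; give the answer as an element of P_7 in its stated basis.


the result is g(x) = (280/3)x^6 - (280/3)x^5 + (4550/9)x^4 - (11200/81)x^3 + (24878/81)x^2 - (6748/243)x + 48463/2187

Δ f = 35x^6 + 105x^5 + 175x^4 + 175x^3 + (231/2)x^2 + (91/2)x + 17/2
∇ f = 35x^6 - 105x^5 + 175x^4 - 175x^3 + (231/2)x^2 - (91/2)x + 17/2
(Δ + ∇) f = 70x^6 + 350x^4 + 231x^2 + 17
E_{-2/3} f = 5x^7 - (70/3)x^6 + (140/3)x^5 - (1400/27)x^4 + (6167/162)x^3 - (1687/81)x^2 + (5642/729)x - 7282/2187
θ E_{-2/3} f = 35x^7 - 140x^6 + (700/3)x^5 - (5600/27)x^4 + (6167/54)x^3 - (3374/81)x^2 + (5642/729)x
θ f = 35x^7 + (21/2)x^3
E_{-2/3} θ f = 35x^7 - (490/3)x^6 + (980/3)x^5 - (9800/27)x^4 + (40901/162)x^3 - (9541/81)x^2 + (25886/729)x - 11284/2187
[θ, E_{-2/3}] f = (70/3)x^6 - (280/3)x^5 + (1400/9)x^4 - (11200/81)x^3 + (6167/81)x^2 - (6748/243)x + 11284/2187
((Δ + ∇) + [θ, E_{-2/3}]) f = (280/3)x^6 - (280/3)x^5 + (4550/9)x^4 - (11200/81)x^3 + (24878/81)x^2 - (6748/243)x + 48463/2187


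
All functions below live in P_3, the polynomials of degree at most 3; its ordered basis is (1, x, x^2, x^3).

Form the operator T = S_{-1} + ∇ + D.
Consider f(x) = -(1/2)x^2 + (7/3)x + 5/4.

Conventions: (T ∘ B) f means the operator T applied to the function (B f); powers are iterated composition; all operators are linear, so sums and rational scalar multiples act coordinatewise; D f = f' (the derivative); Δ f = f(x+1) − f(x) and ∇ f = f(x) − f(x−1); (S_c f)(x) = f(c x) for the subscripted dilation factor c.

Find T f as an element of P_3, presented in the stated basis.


S_{-1} f = -(1/2)x^2 - (7/3)x + 5/4
∇ f = -x + 17/6
D f = -x + 7/3
(S_{-1} + ∇ + D) f = -(1/2)x^2 - (13/3)x + 77/12

the result is g(x) = -(1/2)x^2 - (13/3)x + 77/12


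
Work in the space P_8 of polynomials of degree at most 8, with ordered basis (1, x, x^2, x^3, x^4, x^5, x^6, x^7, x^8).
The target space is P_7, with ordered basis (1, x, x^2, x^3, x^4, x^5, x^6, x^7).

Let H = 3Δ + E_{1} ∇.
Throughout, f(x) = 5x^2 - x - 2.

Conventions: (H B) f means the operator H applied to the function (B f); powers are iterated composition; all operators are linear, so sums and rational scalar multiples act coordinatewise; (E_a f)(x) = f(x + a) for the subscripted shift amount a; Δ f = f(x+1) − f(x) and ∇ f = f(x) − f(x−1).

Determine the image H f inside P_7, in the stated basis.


the result is g(x) = 40x + 16

Δ f = 10x + 4
(3Δ) f = 30x + 12
∇ f = 10x - 6
E_{1} ∇ f = 10x + 4
(3Δ + E_{1} ∇) f = 40x + 16


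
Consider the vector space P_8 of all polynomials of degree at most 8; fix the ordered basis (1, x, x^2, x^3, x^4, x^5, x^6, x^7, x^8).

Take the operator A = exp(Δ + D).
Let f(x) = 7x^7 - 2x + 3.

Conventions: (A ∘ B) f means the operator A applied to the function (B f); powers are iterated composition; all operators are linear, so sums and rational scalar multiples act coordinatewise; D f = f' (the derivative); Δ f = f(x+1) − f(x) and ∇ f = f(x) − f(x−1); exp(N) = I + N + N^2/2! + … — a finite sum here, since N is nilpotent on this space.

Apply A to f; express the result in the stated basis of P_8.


g(x) = 7x^7 + 98x^6 + 735x^5 + 3675x^4 + 12740x^3 + 29841x^2 + 42971x + 28979

order-1 term: 98x^6 + 147x^5 + 245x^4 + 245x^3 + 147x^2 + 49x + 3
order-2 term: 588x^5 + 1470x^4 + 2695x^3 + 2940x^2 + 1813x + 490
order-3 term: 1960x^4 + 5880x^3 + 10290x^2 + 9555x + 3773
order-4 term: 3920x^3 + 11760x^2 + 16660x + 9310
order-5 term: 4704x^2 + 11760x + 9800
order-6 term: 3136x + 4704
order-7 term: 896
the series for exp(Δ + D) f terminates at order 7
exp(Δ + D) f = 7x^7 + 98x^6 + 735x^5 + 3675x^4 + 12740x^3 + 29841x^2 + 42971x + 28979


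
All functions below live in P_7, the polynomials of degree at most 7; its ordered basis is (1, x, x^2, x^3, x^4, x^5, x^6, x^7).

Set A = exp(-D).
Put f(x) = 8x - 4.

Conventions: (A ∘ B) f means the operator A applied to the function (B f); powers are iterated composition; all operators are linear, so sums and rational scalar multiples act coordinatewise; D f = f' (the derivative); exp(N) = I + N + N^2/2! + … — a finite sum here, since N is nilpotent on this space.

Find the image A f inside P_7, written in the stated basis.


g(x) = 8x - 12

order-1 term: -8
the series for exp(-D) f terminates at order 1
exp(-D) f = 8x - 12


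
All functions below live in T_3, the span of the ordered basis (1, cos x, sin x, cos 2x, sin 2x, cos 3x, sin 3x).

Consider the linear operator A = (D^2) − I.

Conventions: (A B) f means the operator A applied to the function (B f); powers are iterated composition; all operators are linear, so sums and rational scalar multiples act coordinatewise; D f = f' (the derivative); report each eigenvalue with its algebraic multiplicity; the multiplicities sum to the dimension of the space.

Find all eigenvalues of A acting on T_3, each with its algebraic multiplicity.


image of 1: -1
image of cos x: -2cos x
image of sin x: -2sin x
image of cos 2x: -5cos 2x
image of sin 2x: -5sin 2x
image of cos 3x: -10cos 3x
image of sin 3x: -10sin 3x
the matrix is diagonal; its diagonal is (-1, -2, -2, -5, -5, -10, -10)
for a triangular matrix the eigenvalues are the diagonal entries, with algebraic multiplicity their repetition count

λ = -10 (multiplicity 2), λ = -5 (multiplicity 2), λ = -2 (multiplicity 2), λ = -1 (multiplicity 1)


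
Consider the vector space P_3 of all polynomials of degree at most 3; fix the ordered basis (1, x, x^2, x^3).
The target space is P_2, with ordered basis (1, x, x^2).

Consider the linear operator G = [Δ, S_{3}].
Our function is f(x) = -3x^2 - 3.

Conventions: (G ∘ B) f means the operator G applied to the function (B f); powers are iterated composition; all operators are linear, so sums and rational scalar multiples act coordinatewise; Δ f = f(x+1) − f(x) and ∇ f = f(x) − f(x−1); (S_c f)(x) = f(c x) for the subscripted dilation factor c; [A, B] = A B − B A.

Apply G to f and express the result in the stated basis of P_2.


S_{3} f = -27x^2 - 3
Δ S_{3} f = -54x - 27
Δ f = -6x - 3
S_{3} Δ f = -18x - 3
[Δ, S_{3}] f = -36x - 24

g(x) = -36x - 24


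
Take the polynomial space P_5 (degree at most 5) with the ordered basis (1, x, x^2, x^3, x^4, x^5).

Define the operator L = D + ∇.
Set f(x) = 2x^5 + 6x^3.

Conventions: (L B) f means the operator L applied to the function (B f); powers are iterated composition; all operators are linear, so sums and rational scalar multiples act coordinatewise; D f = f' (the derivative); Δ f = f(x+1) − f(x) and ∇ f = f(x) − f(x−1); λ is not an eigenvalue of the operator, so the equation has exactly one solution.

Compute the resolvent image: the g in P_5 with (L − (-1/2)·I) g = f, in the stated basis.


the image equals g(x) = 4x^5 - 80x^4 + 1372x^3 - 17504x^2 + 148944x - 633696

write g with unknown coordinates in the stated basis and equate coefficients in (L − (-1/2)·I) g = f
solving from the highest basis element down gives g = 4x^5 - 80x^4 + 1372x^3 - 17504x^2 + 148944x - 633696
check: L g = 40x^4 - 680x^3 + 8752x^2 - 74472x + 316848
so L g − (-1/2)·g = 2x^5 + 6x^3 = f ✓


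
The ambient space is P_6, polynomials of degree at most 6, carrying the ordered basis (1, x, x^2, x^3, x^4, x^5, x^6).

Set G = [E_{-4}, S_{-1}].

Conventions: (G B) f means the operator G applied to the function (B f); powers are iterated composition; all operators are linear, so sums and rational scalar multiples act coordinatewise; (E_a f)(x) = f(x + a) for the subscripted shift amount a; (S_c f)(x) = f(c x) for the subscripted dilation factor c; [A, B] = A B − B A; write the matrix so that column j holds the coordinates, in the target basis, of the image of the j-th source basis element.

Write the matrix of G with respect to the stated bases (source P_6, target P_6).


the matrix is [[0, 8, 0, 128, 0, 2048, 0]; [0, 0, -16, 0, -512, 0, -12288]; [0, 0, 0, 24, 0, 1280, 0]; [0, 0, 0, 0, -32, 0, -2560]; [0, 0, 0, 0, 0, 40, 0]; [0, 0, 0, 0, 0, 0, -48]; [0, 0, 0, 0, 0, 0, 0]] (rows listed top to bottom)

image of 1: 0
image of x: 8
image of x^2: -16x
image of x^3: 24x^2 + 128
image of x^4: -32x^3 - 512x
image of x^5: 40x^4 + 1280x^2 + 2048
image of x^6: -48x^5 - 2560x^3 - 12288x
each image's coordinates form column j of the matrix


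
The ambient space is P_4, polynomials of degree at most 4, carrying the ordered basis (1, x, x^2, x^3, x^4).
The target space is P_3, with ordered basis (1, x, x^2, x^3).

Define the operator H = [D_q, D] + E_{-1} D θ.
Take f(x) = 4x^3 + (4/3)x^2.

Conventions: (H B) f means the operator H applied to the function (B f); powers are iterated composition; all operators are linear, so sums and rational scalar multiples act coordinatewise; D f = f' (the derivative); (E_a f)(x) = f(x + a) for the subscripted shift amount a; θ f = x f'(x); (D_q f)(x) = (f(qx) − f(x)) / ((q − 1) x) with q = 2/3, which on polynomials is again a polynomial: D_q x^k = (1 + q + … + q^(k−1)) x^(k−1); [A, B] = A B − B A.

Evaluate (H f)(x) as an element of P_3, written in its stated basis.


D f = 12x^2 + (8/3)x
D_q D f = 20x + 8/3
D_q f = (76/9)x^2 + (20/9)x
D D_q f = (152/9)x + 20/9
[D_q, D] f = (28/9)x + 4/9
θ f = 12x^3 + (8/3)x^2
D θ f = 36x^2 + (16/3)x
E_{-1} D θ f = 36x^2 - (200/3)x + 92/3
([D_q, D] + E_{-1} D θ) f = 36x^2 - (572/9)x + 280/9

the result is g(x) = 36x^2 - (572/9)x + 280/9


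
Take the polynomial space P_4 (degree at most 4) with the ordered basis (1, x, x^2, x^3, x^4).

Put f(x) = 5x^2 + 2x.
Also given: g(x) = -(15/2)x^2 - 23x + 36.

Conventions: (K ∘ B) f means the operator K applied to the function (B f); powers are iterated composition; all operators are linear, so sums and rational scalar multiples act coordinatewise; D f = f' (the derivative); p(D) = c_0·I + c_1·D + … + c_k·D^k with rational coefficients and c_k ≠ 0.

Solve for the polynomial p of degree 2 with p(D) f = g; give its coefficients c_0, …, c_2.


D^0 f = 5x^2 + 2x
D^1 f = 10x + 2
D^2 f = 10
matching coefficients of g against c_0 f + c_1 Df + … from the top degree down determines the c_i
solution: c_0 = -3/2, c_1 = -2, c_2 = 4

c_0 = -3/2, c_1 = -2, c_2 = 4


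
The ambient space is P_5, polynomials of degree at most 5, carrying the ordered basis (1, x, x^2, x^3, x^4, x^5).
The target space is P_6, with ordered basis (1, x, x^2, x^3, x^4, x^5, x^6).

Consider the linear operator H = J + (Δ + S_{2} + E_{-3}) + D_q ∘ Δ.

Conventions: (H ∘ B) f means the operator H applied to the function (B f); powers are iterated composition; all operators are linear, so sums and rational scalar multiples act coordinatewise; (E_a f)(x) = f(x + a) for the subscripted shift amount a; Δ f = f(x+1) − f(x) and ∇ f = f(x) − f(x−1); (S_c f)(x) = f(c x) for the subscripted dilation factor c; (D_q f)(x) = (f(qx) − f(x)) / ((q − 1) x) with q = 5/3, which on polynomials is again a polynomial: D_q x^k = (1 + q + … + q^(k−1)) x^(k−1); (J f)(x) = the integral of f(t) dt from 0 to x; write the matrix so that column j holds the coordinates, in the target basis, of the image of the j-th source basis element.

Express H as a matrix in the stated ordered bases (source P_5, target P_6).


the matrix is [[2, -2, 12, -23, 86, -237]; [1, 3, -4, 38, -88, 1310/3]; [0, 1/2, 5, -6, 736/9, -1850/9]; [0, 0, 1/3, 9, -8, 4060/27]; [0, 0, 0, 1/4, 17, -10]; [0, 0, 0, 0, 1/5, 33]; [0, 0, 0, 0, 0, 1/6]] (rows listed top to bottom)

image of 1: x + 2
image of x: (1/2)x^2 + 3x - 2
image of x^2: (1/3)x^3 + 5x^2 - 4x + 12
image of x^3: (1/4)x^4 + 9x^3 - 6x^2 + 38x - 23
image of x^4: (1/5)x^5 + 17x^4 - 8x^3 + (736/9)x^2 - 88x + 86
image of x^5: (1/6)x^6 + 33x^5 - 10x^4 + (4060/27)x^3 - (1850/9)x^2 + (1310/3)x - 237
each image's coordinates form column j of the matrix


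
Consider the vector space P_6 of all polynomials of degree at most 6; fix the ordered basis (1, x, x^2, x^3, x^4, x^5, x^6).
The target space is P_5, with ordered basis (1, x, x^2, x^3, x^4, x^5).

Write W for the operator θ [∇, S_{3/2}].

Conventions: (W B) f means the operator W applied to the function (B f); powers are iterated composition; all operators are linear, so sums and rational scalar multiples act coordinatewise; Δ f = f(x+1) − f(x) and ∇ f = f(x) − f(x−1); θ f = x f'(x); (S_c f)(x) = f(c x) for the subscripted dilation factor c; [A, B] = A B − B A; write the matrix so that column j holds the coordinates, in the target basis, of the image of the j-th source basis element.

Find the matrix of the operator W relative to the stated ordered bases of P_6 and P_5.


image of 1: 0
image of x: 0
image of x^2: (3/2)x
image of x^3: (27/4)x^2 - (45/8)x
image of x^4: (81/4)x^3 - (135/4)x^2 + (57/4)x
image of x^5: (405/8)x^4 - (2025/16)x^3 + (855/8)x^2 - (975/32)x
image of x^6: (3645/32)x^5 - (6075/16)x^4 + (7695/16)x^3 - (8775/32)x^2 + (1899/32)x
each image's coordinates form column j of the matrix

the matrix is [[0, 0, 0, 0, 0, 0, 0]; [0, 0, 3/2, -45/8, 57/4, -975/32, 1899/32]; [0, 0, 0, 27/4, -135/4, 855/8, -8775/32]; [0, 0, 0, 0, 81/4, -2025/16, 7695/16]; [0, 0, 0, 0, 0, 405/8, -6075/16]; [0, 0, 0, 0, 0, 0, 3645/32]] (rows listed top to bottom)


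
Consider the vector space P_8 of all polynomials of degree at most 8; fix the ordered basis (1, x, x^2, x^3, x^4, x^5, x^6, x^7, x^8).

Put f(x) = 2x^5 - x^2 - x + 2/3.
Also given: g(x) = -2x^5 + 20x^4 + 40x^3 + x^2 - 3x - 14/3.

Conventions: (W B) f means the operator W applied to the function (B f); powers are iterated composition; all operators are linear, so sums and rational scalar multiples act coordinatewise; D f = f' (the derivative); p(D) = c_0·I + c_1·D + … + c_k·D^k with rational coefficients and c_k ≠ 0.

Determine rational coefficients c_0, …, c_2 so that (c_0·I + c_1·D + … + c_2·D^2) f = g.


c_0 = -1, c_1 = 2, c_2 = 1

D^0 f = 2x^5 - x^2 - x + 2/3
D^1 f = 10x^4 - 2x - 1
D^2 f = 40x^3 - 2
matching coefficients of g against c_0 f + c_1 Df + … from the top degree down determines the c_i
solution: c_0 = -1, c_1 = 2, c_2 = 1


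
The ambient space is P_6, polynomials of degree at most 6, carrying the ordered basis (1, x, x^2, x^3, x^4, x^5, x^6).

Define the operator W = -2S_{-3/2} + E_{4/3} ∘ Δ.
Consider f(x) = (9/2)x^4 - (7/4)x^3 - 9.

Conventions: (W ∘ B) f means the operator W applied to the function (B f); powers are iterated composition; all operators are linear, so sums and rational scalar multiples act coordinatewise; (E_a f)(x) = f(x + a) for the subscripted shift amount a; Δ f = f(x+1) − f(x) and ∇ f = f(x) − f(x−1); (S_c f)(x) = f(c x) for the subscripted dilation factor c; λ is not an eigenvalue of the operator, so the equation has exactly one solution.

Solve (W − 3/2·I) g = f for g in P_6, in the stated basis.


write g with unknown coordinates in the stated basis and equate coefficients in (W − 3/2·I) g = f
solving from the highest basis element down gives g = -(12/31)x^4 - (25/651)x^3 - (1873/1302)x^2 + (2792/217)x + 7739/4557
check: W g = (243/62)x^4 - (1569/868)x^3 - (1873/868)x^2 + (4188/217)x - 19603/3038
so W g − 3/2·g = (9/2)x^4 - (7/4)x^3 - 9 = f ✓

the image equals g(x) = -(12/31)x^4 - (25/651)x^3 - (1873/1302)x^2 + (2792/217)x + 7739/4557


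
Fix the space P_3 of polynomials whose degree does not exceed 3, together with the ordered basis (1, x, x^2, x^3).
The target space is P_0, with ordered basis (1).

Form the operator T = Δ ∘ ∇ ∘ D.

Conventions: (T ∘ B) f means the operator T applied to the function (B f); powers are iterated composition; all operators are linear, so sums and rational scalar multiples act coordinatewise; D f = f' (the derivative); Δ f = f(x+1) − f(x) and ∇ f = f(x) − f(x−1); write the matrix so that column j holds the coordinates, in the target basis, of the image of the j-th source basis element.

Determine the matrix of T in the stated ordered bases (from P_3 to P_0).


the matrix is [[0, 0, 0, 6]] (rows listed top to bottom)

image of 1: 0
image of x: 0
image of x^2: 0
image of x^3: 6
each image's coordinates form column j of the matrix


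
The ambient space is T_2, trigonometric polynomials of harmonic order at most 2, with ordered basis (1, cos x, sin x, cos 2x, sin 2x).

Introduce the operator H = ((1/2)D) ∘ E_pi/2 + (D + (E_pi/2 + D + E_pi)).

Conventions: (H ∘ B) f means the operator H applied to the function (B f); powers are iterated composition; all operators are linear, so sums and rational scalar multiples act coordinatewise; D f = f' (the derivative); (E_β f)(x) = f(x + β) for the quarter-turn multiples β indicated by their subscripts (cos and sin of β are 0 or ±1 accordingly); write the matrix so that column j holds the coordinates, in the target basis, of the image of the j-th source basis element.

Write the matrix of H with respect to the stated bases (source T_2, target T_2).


the matrix is [[2, 0, 0, 0, 0]; [0, -3/2, 3, 0, 0]; [0, -3, -3/2, 0, 0]; [0, 0, 0, 0, 3]; [0, 0, 0, -3, 0]] (rows listed top to bottom)

image of 1: 2
image of cos x: -(3/2)cos x - 3sin x
image of sin x: 3cos x - (3/2)sin x
image of cos 2x: -3sin 2x
image of sin 2x: 3cos 2x
each image's coordinates form column j of the matrix


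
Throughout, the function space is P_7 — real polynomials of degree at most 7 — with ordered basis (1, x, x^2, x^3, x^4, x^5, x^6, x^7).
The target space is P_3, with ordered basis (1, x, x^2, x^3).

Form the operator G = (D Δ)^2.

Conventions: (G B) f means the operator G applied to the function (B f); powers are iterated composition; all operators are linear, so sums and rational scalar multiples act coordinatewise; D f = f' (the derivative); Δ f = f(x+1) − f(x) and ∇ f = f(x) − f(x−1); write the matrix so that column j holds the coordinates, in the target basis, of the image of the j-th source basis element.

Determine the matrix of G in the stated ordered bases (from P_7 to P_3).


image of 1: 0
image of x: 0
image of x^2: 0
image of x^3: 0
image of x^4: 24
image of x^5: 120x + 120
image of x^6: 360x^2 + 720x + 420
image of x^7: 840x^3 + 2520x^2 + 2940x + 1260
each image's coordinates form column j of the matrix

the matrix is [[0, 0, 0, 0, 24, 120, 420, 1260]; [0, 0, 0, 0, 0, 120, 720, 2940]; [0, 0, 0, 0, 0, 0, 360, 2520]; [0, 0, 0, 0, 0, 0, 0, 840]] (rows listed top to bottom)


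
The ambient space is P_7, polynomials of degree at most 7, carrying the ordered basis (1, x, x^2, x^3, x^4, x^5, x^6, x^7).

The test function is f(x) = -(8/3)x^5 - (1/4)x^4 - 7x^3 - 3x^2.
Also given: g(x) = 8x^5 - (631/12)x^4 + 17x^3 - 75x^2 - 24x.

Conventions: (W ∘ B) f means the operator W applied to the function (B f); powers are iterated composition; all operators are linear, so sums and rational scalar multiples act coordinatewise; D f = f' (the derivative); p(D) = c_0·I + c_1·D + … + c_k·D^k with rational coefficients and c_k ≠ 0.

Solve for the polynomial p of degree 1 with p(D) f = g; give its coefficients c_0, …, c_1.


c_0 = -3, c_1 = 4

D^0 f = -(8/3)x^5 - (1/4)x^4 - 7x^3 - 3x^2
D^1 f = -(40/3)x^4 - x^3 - 21x^2 - 6x
matching coefficients of g against c_0 f + c_1 Df + … from the top degree down determines the c_i
solution: c_0 = -3, c_1 = 4


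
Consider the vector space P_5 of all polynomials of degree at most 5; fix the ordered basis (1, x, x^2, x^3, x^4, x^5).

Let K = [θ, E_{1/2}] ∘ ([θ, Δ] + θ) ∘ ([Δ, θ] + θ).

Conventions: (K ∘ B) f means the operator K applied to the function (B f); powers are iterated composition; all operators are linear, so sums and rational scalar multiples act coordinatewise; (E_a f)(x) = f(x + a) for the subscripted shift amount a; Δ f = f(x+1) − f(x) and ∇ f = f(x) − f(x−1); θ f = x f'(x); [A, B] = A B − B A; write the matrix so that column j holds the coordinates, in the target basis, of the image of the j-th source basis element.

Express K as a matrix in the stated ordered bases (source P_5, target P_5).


the matrix is [[0, -1/2, -1, 57/8, 115/2, 9115/32]; [0, 0, -4, -21/2, 18, 1105/4]; [0, 0, 0, -27/2, -42, 45/4]; [0, 0, 0, 0, -32, -115]; [0, 0, 0, 0, 0, -125/2]; [0, 0, 0, 0, 0, 0]] (rows listed top to bottom)

image of 1: 0
image of x: -1/2
image of x^2: -4x - 1
image of x^3: -(27/2)x^2 - (21/2)x + 57/8
image of x^4: -32x^3 - 42x^2 + 18x + 115/2
image of x^5: -(125/2)x^4 - 115x^3 + (45/4)x^2 + (1105/4)x + 9115/32
each image's coordinates form column j of the matrix


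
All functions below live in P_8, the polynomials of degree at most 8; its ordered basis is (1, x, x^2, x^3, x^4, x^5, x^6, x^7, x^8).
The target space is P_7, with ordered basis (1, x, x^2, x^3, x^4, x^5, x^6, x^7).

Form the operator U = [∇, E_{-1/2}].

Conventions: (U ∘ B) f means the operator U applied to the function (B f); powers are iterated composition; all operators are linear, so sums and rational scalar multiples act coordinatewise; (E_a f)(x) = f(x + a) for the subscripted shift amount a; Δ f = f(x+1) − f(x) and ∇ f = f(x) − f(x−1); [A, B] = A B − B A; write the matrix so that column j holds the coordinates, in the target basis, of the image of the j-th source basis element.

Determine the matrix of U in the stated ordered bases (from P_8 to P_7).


image of 1: 0
image of x: 0
image of x^2: 0
image of x^3: 0
image of x^4: 0
image of x^5: 0
image of x^6: 0
image of x^7: 0
image of x^8: 0
each image's coordinates form column j of the matrix

the matrix is [[0, 0, 0, 0, 0, 0, 0, 0, 0]; [0, 0, 0, 0, 0, 0, 0, 0, 0]; [0, 0, 0, 0, 0, 0, 0, 0, 0]; [0, 0, 0, 0, 0, 0, 0, 0, 0]; [0, 0, 0, 0, 0, 0, 0, 0, 0]; [0, 0, 0, 0, 0, 0, 0, 0, 0]; [0, 0, 0, 0, 0, 0, 0, 0, 0]; [0, 0, 0, 0, 0, 0, 0, 0, 0]] (rows listed top to bottom)


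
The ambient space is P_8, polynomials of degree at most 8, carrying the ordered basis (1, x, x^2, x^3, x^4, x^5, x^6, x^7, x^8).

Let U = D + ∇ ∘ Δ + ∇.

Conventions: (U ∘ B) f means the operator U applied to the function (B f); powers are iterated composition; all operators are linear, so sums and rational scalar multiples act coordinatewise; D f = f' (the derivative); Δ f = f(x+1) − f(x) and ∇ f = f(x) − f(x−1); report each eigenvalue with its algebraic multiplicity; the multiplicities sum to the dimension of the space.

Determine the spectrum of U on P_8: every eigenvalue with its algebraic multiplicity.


λ = 0 (multiplicity 9)

image of 1: 0
image of x: 2
image of x^2: 4x + 1
image of x^3: 6x^2 + 3x + 1
image of x^4: 8x^3 + 6x^2 + 4x + 1
image of x^5: 10x^4 + 10x^3 + 10x^2 + 5x + 1
image of x^6: 12x^5 + 15x^4 + 20x^3 + 15x^2 + 6x + 1
image of x^7: 14x^6 + 21x^5 + 35x^4 + 35x^3 + 21x^2 + 7x + 1
image of x^8: 16x^7 + 28x^6 + 56x^5 + 70x^4 + 56x^3 + 28x^2 + 8x + 1
the matrix is upper triangular; its diagonal is (0, 0, 0, 0, 0, 0, 0, 0, 0)
for a triangular matrix the eigenvalues are the diagonal entries, with algebraic multiplicity their repetition count


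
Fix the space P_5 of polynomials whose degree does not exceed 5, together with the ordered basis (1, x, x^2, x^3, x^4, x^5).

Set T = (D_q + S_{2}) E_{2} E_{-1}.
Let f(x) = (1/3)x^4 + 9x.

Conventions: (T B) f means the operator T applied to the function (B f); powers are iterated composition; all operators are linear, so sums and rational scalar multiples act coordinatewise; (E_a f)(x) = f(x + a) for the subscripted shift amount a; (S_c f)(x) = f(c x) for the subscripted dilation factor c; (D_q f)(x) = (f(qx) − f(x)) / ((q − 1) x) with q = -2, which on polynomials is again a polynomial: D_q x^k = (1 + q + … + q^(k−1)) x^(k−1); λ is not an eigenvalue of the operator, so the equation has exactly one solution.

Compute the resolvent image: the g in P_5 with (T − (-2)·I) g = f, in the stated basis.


g(x) = (1/54)x^4 - (1/20)x^3 + (1/72)x^2 + (9797/4320)x - 1931/1296

write g with unknown coordinates in the stated basis and equate coefficients in (T − (-2)·I) g = f
solving from the highest basis element down gives g = (1/54)x^4 - (1/20)x^3 + (1/72)x^2 + (9797/4320)x - 1931/1296
check: T g = (8/27)x^4 + (1/10)x^3 - (1/36)x^2 + (9643/2160)x + 1931/648
so T g − (-2)·g = (1/3)x^4 + 9x = f ✓


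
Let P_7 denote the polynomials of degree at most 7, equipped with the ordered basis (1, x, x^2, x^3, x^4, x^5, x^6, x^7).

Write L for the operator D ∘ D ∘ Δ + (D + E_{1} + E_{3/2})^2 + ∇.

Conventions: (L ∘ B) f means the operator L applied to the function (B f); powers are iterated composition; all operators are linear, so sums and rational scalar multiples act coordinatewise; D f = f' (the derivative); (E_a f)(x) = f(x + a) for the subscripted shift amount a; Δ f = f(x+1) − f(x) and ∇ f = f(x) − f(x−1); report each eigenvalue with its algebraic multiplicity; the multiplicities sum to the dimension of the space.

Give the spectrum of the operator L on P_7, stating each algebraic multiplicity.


image of 1: 4
image of x: 4x + 15
image of x^2: 4x^2 + 30x + 73/2
image of x^3: 4x^3 + 45x^2 + (219/2)x + 371/4
image of x^4: 4x^4 + 60x^3 + 219x^2 + 371x + 1769/8
image of x^5: 4x^5 + 75x^4 + 365x^3 + (1855/2)x^2 + (8845/8)x + 8831/16
image of x^6: 4x^6 + 90x^5 + (1095/2)x^4 + 1855x^3 + (26535/8)x^2 + (26493/8)x + 45229/32
image of x^7: 4x^7 + 105x^6 + (1533/2)x^5 + (12985/4)x^4 + (61915/8)x^3 + (185451/16)x^2 + (316603/32)x + 240139/64
the matrix is upper triangular; its diagonal is (4, 4, 4, 4, 4, 4, 4, 4)
for a triangular matrix the eigenvalues are the diagonal entries, with algebraic multiplicity their repetition count

λ = 4 (multiplicity 8)


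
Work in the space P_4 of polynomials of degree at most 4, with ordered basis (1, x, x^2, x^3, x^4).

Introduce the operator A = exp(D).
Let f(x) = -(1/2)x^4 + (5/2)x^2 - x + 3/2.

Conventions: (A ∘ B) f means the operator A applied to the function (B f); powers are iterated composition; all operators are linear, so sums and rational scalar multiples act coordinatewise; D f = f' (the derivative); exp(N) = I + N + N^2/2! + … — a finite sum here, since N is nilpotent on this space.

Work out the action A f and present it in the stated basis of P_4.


order-1 term: -2x^3 + 5x - 1
order-2 term: -3x^2 + 5/2
order-3 term: -2x
order-4 term: -1/2
the series for exp(D) f terminates at order 4
exp(D) f = -(1/2)x^4 - 2x^3 - (1/2)x^2 + 2x + 5/2

the result is g(x) = -(1/2)x^4 - 2x^3 - (1/2)x^2 + 2x + 5/2
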